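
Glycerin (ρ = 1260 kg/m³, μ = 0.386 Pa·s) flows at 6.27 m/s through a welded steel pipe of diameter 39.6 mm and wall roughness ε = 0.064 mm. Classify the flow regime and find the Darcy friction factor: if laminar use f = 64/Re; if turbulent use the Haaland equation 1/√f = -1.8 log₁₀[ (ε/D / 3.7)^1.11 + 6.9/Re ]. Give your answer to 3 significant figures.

Re = ρVD/μ = 1260·6.27·0.0396/0.386 = 810.5.
Re < 2300 → laminar, so f = 64/Re = 0.07896 (roughness is irrelevant in laminar flow).

f ≈ 0.0790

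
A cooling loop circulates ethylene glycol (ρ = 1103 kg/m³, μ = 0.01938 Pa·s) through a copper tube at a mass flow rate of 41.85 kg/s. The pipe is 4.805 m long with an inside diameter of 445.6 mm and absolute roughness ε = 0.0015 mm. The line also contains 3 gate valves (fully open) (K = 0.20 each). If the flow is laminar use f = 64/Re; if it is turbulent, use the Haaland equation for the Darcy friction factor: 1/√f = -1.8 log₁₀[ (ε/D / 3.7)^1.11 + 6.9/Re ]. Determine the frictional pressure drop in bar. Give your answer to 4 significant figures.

ΔP ≈ 3.206×10^-4 bar

A = πD²/4 = π(0.4456)²/4 = 0.1559 m²; mean velocity V = ṁ/(ρA) = 41.85/(1103 · 0.1559) = 0.2433 m/s.
Reynolds number Re = ρVD/μ = 1103 · 0.2433 · 0.4456 / 0.0194 = 6170.
Re > 4000 → turbulent. Relative roughness ε/D = 1.5e-06/0.4456 = 3.37e-06. Haaland: 1/√f = -1.8 log₁₀[(3.37e-06/3.7)^1.11 + 6.9/6170] = -1.8 log₁₀[1.97e-07 + 0.00112] = 5.312, so f = 0.03543.
Total minor-loss coefficient ΣK = 3·0.2 = 0.6.
ΔP = [f·L/D + ΣK]·(ρV²/2) = [0.03543·4.805/0.4456 + 0.6]·(1103·0.2433²/2) = [0.3821 + 0.6]·32.65 = 32.06 Pa.
ΔP = 32.06 Pa = 3.206×10^-4 bar.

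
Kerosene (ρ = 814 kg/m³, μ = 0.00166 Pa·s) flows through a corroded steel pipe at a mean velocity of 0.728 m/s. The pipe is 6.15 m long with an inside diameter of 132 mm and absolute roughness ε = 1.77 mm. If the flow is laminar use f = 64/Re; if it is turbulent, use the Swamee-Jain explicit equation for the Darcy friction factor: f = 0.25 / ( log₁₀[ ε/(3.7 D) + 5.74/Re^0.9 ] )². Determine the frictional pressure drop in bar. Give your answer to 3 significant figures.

Reynolds number Re = ρVD/μ = 814 · 0.728 · 0.132 / 0.00166 = 4.712e+04.
Re > 4000 → turbulent. Relative roughness ε/D = 0.00177/0.132 = 0.0134. Swamee-Jain: f = 0.25/(log₁₀[0.0134/3.7 + 5.74/4.712e+04^0.9])² = 0.25/(log₁₀[0.00362 + 0.000357])² = 0.25/(-2.4)² = 0.0434.
Darcy-Weisbach: ΔP = f(L/D)(ρV²/2) = 0.0434·(6.15/0.132)·(814·0.728²/2) = 0.0434·46.59·215.7 = 436.2 Pa.
ΔP = 436.2 Pa = 0.00436 bar.

ΔP ≈ 0.00436 bar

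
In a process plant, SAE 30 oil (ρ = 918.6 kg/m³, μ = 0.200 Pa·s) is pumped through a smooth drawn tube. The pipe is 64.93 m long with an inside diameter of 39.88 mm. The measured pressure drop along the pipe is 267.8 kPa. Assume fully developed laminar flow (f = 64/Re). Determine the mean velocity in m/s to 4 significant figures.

V ≈ 1.025 m/s

For laminar flow, f = 64/Re with Re = ρVD/μ, so Darcy-Weisbach reduces to ΔP = 32μLV/D². Solving for V: V = ΔP·D²/(32μL) = 2.678e+05·(0.03988)²/(32·0.2·64.93) = 1.025 m/s.
Check: Re = ρVD/μ = 918.6·1.025·0.03988/0.2 = 187.7 < 2300, so the laminar assumption holds.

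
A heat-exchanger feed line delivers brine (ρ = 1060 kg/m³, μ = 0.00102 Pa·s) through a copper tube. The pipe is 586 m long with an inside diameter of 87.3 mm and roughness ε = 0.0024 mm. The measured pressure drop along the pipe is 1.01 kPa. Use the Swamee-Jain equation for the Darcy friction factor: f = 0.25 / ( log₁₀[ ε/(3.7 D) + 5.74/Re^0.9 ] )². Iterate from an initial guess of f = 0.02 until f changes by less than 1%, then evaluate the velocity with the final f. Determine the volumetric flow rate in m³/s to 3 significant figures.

Q ≈ 5.60×10^-4 m³/s

Rearranging Darcy-Weisbach: V = √(2·ΔP·D/(f·L·ρ)). With ε/D = 2.4e-06/0.0873 = 2.75e-05, iterate starting from f = 0.02:
  f = 0.02 → V = √(2·1010·0.0873/(0.02·586·1060)) = 0.1191 m/s; Re = ρVD/μ = 1.081e+04; f → 0.03037
  f = 0.03037 → V = 0.09668 m/s; Re = 8772; f → 0.03217
  f = 0.03217 → V = 0.09395 m/s; Re = 8523; f → 0.03243
Converged (Δf/f < 1%). With the final f = 0.03243: V = √(2·1010·0.0873/(0.03243·586·1060)) = 0.09357 m/s.
Q = V·A = 0.09357·(π/4·0.0873²) = 0.0005601 m³/s = 5.60×10^-4 m³/s.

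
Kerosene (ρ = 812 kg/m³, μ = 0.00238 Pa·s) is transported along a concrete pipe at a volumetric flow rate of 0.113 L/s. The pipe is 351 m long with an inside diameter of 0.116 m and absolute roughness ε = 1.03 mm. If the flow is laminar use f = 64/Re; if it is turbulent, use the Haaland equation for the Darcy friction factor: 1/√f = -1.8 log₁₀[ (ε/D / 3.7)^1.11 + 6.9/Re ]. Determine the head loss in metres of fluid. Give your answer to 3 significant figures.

h_f ≈ 0.00267 m

Q = 0.113 L/s = 0.113/1000 = 0.000113 m³/s.
Cross-sectional area A = πD²/4 = π(0.116)²/4 = 0.01057 m²; mean velocity V = Q/A = 0.000113/0.01057 = 0.01069 m/s.
Reynolds number Re = ρVD/μ = 812 · 0.01069 · 0.116 / 0.00238 = 423.2.
Re < 2300 → laminar flow, so f = 64/Re = 64/423.2 = 0.1512 (the turbulent correlation is not needed).
Darcy-Weisbach: ΔP = f(L/D)(ρV²/2) = 0.1512·(351/0.116)·(812·0.01069²/2) = 0.1512·3026·0.04642 = 21.24 Pa.
Head loss h_f = ΔP/(ρg) = 21.24/(812·9.81) = 0.00267 m.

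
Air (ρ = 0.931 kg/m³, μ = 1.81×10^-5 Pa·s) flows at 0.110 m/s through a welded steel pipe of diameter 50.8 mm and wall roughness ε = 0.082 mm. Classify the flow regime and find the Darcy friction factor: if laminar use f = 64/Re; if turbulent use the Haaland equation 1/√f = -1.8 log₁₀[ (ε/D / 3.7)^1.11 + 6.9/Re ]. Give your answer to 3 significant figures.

f ≈ 0.223

Re = ρVD/μ = 0.931·0.11·0.0508/1.81e-05 = 287.4.
Re < 2300 → laminar, so f = 64/Re = 0.2227 (roughness is irrelevant in laminar flow).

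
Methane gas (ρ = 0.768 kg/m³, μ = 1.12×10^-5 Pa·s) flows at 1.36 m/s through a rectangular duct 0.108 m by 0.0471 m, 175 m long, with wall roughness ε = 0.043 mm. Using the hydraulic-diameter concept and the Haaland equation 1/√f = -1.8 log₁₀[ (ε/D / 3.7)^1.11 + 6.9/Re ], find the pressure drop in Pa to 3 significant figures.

Hydraulic diameter D_h = 4A/P = 4·(0.108·0.0471)/(2·(0.108+0.0471)) = 0.02035/0.3102 = 0.06559 m.
Re = ρVD_h/μ = 0.768·1.36·0.06559/1.12e-05 = 6117.
ε/D_h = 4.3e-05/0.06559 = 0.000656; Haaland gives 1/√f = -1.8 log₁₀[6.85e-05+0.00113] = 5.26, so f = 0.03615.
ΔP = f(L/D_h)(ρV²/2) = 0.03615·175/0.06559·0.7102 = 68.49 Pa.

ΔP ≈ 68.5 Pa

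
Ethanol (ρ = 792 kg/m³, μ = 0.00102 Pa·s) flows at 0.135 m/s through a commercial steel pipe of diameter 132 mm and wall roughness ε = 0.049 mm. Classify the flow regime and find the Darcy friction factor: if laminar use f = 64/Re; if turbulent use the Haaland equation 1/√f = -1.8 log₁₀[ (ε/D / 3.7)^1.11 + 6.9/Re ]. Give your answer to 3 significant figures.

Re = ρVD/μ = 792·0.135·0.132/0.00102 = 1.384e+04.
Re > 4000 → turbulent. ε/D = 4.9e-05/0.132 = 0.000371; Haaland: 1/√f = -1.8 log₁₀[3.64e-05 + 0.000499] = 5.889, so f = 0.02884.

f ≈ 0.0288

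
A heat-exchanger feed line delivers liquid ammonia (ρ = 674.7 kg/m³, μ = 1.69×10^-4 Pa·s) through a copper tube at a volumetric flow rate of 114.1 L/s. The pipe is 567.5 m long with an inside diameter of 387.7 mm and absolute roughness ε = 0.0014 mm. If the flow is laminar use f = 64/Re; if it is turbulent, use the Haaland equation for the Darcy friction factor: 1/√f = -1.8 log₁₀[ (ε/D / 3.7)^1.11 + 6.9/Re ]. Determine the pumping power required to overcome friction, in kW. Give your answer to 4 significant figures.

P ≈ 0.5747 kW

Q = 114.1 L/s = 114.1/1000 = 0.1141 m³/s.
Cross-sectional area A = πD²/4 = π(0.3877)²/4 = 0.1181 m²; mean velocity V = Q/A = 0.1141/0.1181 = 0.9665 m/s.
Reynolds number Re = ρVD/μ = 674.7 · 0.9665 · 0.3877 / 0.000169 = 1.496e+06.
Re > 4000 → turbulent. Relative roughness ε/D = 1.4e-06/0.3877 = 3.61e-06. Haaland: 1/√f = -1.8 log₁₀[(3.61e-06/3.7)^1.11 + 6.9/1.496e+06] = -1.8 log₁₀[2.13e-07 + 4.61e-06] = 9.57, so f = 0.01092.
Darcy-Weisbach: ΔP = f(L/D)(ρV²/2) = 0.01092·(567.5/0.3877)·(674.7·0.9665²/2) = 0.01092·1464·315.1 = 5037 Pa.
Pumping power P = QΔP = 0.1141·5037 = 574.71 W = 0.5747 kW.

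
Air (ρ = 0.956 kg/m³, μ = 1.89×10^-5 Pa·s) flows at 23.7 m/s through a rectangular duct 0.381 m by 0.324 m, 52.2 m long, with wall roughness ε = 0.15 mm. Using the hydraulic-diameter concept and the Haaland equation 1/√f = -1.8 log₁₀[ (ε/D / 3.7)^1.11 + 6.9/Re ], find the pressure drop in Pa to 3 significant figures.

Hydraulic diameter D_h = 4A/P = 4·(0.381·0.324)/(2·(0.381+0.324)) = 0.4938/1.41 = 0.3502 m.
Re = ρVD_h/μ = 0.956·23.7·0.3502/1.89e-05 = 4.198e+05.
ε/D_h = 0.00015/0.3502 = 0.000428; Haaland gives 1/√f = -1.8 log₁₀[4.27e-05+1.64e-05] = 7.61, so f = 0.01727.
ΔP = f(L/D_h)(ρV²/2) = 0.01727·52.2/0.3502·268.5 = 691 Pa.

ΔP ≈ 691 Pa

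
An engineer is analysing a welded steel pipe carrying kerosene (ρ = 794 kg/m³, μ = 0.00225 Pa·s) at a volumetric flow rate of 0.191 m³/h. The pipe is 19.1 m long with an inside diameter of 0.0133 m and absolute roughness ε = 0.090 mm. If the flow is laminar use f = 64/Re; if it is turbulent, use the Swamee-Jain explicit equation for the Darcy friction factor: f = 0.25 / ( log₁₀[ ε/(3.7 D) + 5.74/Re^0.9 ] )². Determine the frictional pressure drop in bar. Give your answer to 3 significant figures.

ΔP ≈ 0.0297 bar

Q = 0.191 m³/h = 0.191/3600 = 5.306e-05 m³/s.
Cross-sectional area A = πD²/4 = π(0.0133)²/4 = 0.0001389 m²; mean velocity V = Q/A = 5.306e-05/0.0001389 = 0.3819 m/s.
Reynolds number Re = ρVD/μ = 794 · 0.3819 · 0.0133 / 0.00225 = 1792.
Re < 2300 → laminar flow, so f = 64/Re = 64/1792 = 0.03571 (the turbulent correlation is not needed).
Darcy-Weisbach: ΔP = f(L/D)(ρV²/2) = 0.03571·(19.1/0.0133)·(794·0.3819²/2) = 0.03571·1436·57.9 = 2969 Pa.
ΔP = 2969 Pa = 0.0297 bar.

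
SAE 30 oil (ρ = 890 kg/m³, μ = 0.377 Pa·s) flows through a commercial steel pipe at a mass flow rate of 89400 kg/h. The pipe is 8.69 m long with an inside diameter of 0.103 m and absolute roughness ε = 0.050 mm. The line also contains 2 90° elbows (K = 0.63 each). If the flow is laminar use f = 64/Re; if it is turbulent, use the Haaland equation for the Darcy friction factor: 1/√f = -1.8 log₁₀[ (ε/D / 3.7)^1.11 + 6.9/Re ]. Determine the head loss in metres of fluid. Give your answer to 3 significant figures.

ṁ = 89400 kg/h = 89400/3600 = 24.83 kg/s.
A = πD²/4 = π(0.103)²/4 = 0.008332 m²; mean velocity V = ṁ/(ρA) = 24.83/(890 · 0.008332) = 3.349 m/s.
Reynolds number Re = ρVD/μ = 890 · 3.349 · 0.103 / 0.377 = 814.3.
Re < 2300 → laminar flow, so f = 64/Re = 64/814.3 = 0.0786 (the turbulent correlation is not needed).
Total minor-loss coefficient ΣK = 2·0.63 = 1.26.
ΔP = [f·L/D + ΣK]·(ρV²/2) = [0.0786·8.69/0.103 + 1.26]·(890·3.349²/2) = [6.631 + 1.26]·4990 = 3.938e+04 Pa.
Head loss h_f = ΔP/(ρg) = 3.938e+04/(890·9.81) = 4.51 m.

h_f ≈ 4.51 m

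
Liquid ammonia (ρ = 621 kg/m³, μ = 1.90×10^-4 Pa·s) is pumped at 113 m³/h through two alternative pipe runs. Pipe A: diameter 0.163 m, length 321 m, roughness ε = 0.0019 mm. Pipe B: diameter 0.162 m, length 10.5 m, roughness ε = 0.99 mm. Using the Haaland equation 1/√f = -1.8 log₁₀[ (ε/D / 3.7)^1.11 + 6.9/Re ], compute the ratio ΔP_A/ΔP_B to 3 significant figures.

ΔP_A/ΔP_B ≈ 11.2

Pipe A: V = Q/A = 0.03139/0.02087 = 1.504 m/s; Re = 8.014e+05; ε/D = 1.17e-05; Haaland → f = 0.01221; ΔP_A = f(L/D)(ρV²/2) = 1.69e+04 Pa.
Pipe B: V = Q/A = 0.03139/0.02061 = 1.523 m/s; Re = 8.063e+05; ε/D = 0.00611; Haaland → f = 0.03246; ΔP_B = f(L/D)(ρV²/2) = 1515 Pa.
ΔP_A/ΔP_B = 1.69e+04/1515 = 11.2.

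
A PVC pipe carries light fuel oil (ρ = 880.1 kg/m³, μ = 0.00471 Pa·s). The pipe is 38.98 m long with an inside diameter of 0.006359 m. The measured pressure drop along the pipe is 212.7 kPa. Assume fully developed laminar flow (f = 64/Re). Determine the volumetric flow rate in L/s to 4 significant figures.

Q ≈ 0.04649 L/s

For laminar flow, f = 64/Re with Re = ρVD/μ, so Darcy-Weisbach reduces to ΔP = 32μLV/D². Solving for V: V = ΔP·D²/(32μL) = 2.127e+05·(0.006359)²/(32·0.00471·38.98) = 1.464 m/s.
Check: Re = ρVD/μ = 880.1·1.464·0.006359/0.00471 = 1740 < 2300, so the laminar assumption holds.
Q = V·A = 1.464·(π/4·0.006359²) = 4.649e-05 m³/s = 0.04649 L/s.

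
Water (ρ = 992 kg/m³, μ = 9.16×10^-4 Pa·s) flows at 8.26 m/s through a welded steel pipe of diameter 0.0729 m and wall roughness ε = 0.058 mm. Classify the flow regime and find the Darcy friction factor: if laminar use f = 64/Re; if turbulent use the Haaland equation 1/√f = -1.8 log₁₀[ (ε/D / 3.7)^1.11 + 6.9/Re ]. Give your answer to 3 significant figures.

Re = ρVD/μ = 992·8.26·0.0729/0.000916 = 6.521e+05.
Re > 4000 → turbulent. ε/D = 5.8e-05/0.0729 = 0.000796; Haaland: 1/√f = -1.8 log₁₀[8.49e-05 + 1.06e-05] = 7.236, so f = 0.0191.

f ≈ 0.0191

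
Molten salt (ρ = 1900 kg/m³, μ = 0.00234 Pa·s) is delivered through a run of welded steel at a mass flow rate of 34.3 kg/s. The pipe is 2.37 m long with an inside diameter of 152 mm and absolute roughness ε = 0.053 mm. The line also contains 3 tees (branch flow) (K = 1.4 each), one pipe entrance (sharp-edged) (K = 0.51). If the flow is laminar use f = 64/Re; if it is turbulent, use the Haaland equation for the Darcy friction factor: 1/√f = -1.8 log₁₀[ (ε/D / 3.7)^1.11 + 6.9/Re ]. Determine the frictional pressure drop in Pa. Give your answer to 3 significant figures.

A = πD²/4 = π(0.152)²/4 = 0.01815 m²; mean velocity V = ṁ/(ρA) = 34.3/(1900 · 0.01815) = 0.9949 m/s.
Reynolds number Re = ρVD/μ = 1900 · 0.9949 · 0.152 / 0.00234 = 1.228e+05.
Re > 4000 → turbulent. Relative roughness ε/D = 5.3e-05/0.152 = 0.000349. Haaland: 1/√f = -1.8 log₁₀[(0.000349/3.7)^1.11 + 6.9/1.228e+05] = -1.8 log₁₀[3.4e-05 + 5.62e-05] = 7.281, so f = 0.01886.
Total minor-loss coefficient ΣK = 3·1.4 + 1·0.51 = 4.71.
ΔP = [f·L/D + ΣK]·(ρV²/2) = [0.01886·2.37/0.152 + 4.71]·(1900·0.9949²/2) = [0.2941 + 4.71]·940.3 = 4705 Pa.

ΔP ≈ 4710 Pa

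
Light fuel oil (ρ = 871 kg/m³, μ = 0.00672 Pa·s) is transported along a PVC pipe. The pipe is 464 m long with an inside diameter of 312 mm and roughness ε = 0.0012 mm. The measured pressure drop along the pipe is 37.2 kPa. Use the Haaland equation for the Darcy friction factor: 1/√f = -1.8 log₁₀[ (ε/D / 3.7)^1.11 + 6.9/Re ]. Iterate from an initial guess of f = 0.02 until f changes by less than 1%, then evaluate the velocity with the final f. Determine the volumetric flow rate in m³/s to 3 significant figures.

Rearranging Darcy-Weisbach: V = √(2·ΔP·D/(f·L·ρ)). With ε/D = 1.2e-06/0.312 = 3.85e-06, iterate starting from f = 0.02:
  f = 0.02 → V = √(2·3.72e+04·0.312/(0.02·464·871)) = 1.695 m/s; Re = ρVD/μ = 6.853e+04; f → 0.01933
  f = 0.01933 → V = 1.724 m/s; Re = 6.971e+04; f → 0.01926
Converged (Δf/f < 1%). With the final f = 0.01926: V = √(2·3.72e+04·0.312/(0.01926·464·871)) = 1.727 m/s.
Q = V·A = 1.727·(π/4·0.312²) = 0.132 m³/s = 0.132 m³/s.

Q ≈ 0.132 m³/s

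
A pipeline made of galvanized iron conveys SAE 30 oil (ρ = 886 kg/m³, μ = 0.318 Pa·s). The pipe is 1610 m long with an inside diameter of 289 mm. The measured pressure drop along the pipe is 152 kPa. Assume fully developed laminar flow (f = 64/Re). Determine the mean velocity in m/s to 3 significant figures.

For laminar flow, f = 64/Re with Re = ρVD/μ, so Darcy-Weisbach reduces to ΔP = 32μLV/D². Solving for V: V = ΔP·D²/(32μL) = 1.52e+05·(0.289)²/(32·0.318·1610) = 0.7749 m/s.
Check: Re = ρVD/μ = 886·0.7749·0.289/0.318 = 623.9 < 2300, so the laminar assumption holds.

V ≈ 0.775 m/s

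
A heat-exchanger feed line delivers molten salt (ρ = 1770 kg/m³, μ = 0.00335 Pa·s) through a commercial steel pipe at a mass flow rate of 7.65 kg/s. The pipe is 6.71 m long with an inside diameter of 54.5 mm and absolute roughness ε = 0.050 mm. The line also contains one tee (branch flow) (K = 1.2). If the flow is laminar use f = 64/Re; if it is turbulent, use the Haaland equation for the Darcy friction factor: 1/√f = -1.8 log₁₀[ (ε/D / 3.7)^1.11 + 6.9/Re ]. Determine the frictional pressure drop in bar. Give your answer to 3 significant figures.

A = πD²/4 = π(0.0545)²/4 = 0.002333 m²; mean velocity V = ṁ/(ρA) = 7.65/(1770 · 0.002333) = 1.853 m/s.
Reynolds number Re = ρVD/μ = 1770 · 1.853 · 0.0545 / 0.00335 = 5.335e+04.
Re > 4000 → turbulent. Relative roughness ε/D = 5e-05/0.0545 = 0.000917. Haaland: 1/√f = -1.8 log₁₀[(0.000917/3.7)^1.11 + 6.9/5.335e+04] = -1.8 log₁₀[9.95e-05 + 0.000129] = 6.553, so f = 0.02329.
Total minor-loss coefficient ΣK = 1·1.2 = 1.2.
ΔP = [f·L/D + ΣK]·(ρV²/2) = [0.02329·6.71/0.0545 + 1.2]·(1770·1.853²/2) = [2.867 + 1.2]·3038 = 1.236e+04 Pa.
ΔP = 1.236e+04 Pa = 0.124 bar.

ΔP ≈ 0.124 bar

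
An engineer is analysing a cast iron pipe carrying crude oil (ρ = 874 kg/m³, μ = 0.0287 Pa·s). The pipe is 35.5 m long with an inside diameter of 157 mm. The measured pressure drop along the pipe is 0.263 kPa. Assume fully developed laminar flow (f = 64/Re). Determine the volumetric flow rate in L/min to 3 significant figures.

For laminar flow, f = 64/Re with Re = ρVD/μ, so Darcy-Weisbach reduces to ΔP = 32μLV/D². Solving for V: V = ΔP·D²/(32μL) = 263·(0.157)²/(32·0.0287·35.5) = 0.1988 m/s.
Check: Re = ρVD/μ = 874·0.1988·0.157/0.0287 = 950.7 < 2300, so the laminar assumption holds.
Q = V·A = 0.1988·(π/4·0.157²) = 0.003849 m³/s = 231 L/min.

Q ≈ 231 L/min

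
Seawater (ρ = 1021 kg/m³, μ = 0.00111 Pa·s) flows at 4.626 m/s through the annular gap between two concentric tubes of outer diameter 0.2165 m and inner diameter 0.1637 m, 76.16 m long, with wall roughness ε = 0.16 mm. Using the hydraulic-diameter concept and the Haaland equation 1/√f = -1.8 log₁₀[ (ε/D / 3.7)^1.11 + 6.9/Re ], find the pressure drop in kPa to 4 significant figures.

ΔP ≈ 422.7 kPa

Hydraulic diameter D_h = 4A/P = D_o - D_i = 0.2165 - 0.1637 = 0.0528 m.
Re = ρVD_h/μ = 1021·4.626·0.0528/0.00111 = 2.247e+05.
ε/D_h = 0.00016/0.0528 = 0.00303; Haaland gives 1/√f = -1.8 log₁₀[0.000375+3.07e-05] = 6.106, so f = 0.02682.
ΔP = f(L/D_h)(ρV²/2) = 0.02682·76.16/0.0528·1.092e+04 = 4.227e+05 Pa.
ΔP = 422.7 kPa.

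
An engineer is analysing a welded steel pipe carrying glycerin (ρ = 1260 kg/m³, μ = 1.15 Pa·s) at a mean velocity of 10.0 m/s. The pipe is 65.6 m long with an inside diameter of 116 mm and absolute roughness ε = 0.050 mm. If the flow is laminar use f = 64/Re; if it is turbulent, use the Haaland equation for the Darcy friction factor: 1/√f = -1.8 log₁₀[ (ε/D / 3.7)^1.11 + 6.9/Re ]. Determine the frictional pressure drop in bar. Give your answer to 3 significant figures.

Reynolds number Re = ρVD/μ = 1260 · 10 · 0.116 / 1.15 = 1271.
Re < 2300 → laminar flow, so f = 64/Re = 64/1271 = 0.05036 (the turbulent correlation is not needed).
Darcy-Weisbach: ΔP = f(L/D)(ρV²/2) = 0.05036·(65.6/0.116)·(1260·10²/2) = 0.05036·565.5·6.3e+04 = 1.794e+06 Pa.
ΔP = 1.794e+06 Pa = 17.9 bar.

ΔP ≈ 17.9 bar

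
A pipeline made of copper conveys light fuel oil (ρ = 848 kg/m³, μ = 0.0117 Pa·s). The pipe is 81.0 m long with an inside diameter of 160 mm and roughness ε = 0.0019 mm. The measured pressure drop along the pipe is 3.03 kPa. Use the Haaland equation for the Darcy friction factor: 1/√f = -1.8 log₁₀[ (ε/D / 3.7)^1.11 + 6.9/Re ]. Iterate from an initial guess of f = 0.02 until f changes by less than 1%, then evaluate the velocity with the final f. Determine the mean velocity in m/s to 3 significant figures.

V ≈ 0.650 m/s

Rearranging Darcy-Weisbach: V = √(2·ΔP·D/(f·L·ρ)). With ε/D = 1.9e-06/0.16 = 1.19e-05, iterate starting from f = 0.02:
  f = 0.02 → V = √(2·3030·0.16/(0.02·81·848)) = 0.8401 m/s; Re = ρVD/μ = 9743; f → 0.03112
  f = 0.03112 → V = 0.6735 m/s; Re = 7810; f → 0.0331
  f = 0.0331 → V = 0.653 m/s; Re = 7573; f → 0.0334
Converged (Δf/f < 1%). With the final f = 0.0334: V = √(2·3030·0.16/(0.0334·81·848)) = 0.6501 m/s.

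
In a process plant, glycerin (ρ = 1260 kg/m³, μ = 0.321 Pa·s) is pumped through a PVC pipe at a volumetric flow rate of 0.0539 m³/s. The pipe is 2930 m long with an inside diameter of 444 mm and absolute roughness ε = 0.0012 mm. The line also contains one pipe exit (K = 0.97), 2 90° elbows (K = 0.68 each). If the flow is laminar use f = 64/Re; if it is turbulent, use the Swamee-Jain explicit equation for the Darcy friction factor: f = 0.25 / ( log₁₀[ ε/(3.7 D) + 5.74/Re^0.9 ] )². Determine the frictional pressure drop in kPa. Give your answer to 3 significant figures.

Cross-sectional area A = πD²/4 = π(0.444)²/4 = 0.1548 m²; mean velocity V = Q/A = 0.0539/0.1548 = 0.3481 m/s.
Reynolds number Re = ρVD/μ = 1260 · 0.3481 · 0.444 / 0.321 = 606.7.
Re < 2300 → laminar flow, so f = 64/Re = 64/606.7 = 0.1055 (the turbulent correlation is not needed).
Total minor-loss coefficient ΣK = 1·0.97 + 2·0.68 = 2.33.
ΔP = [f·L/D + ΣK]·(ρV²/2) = [0.1055·2930/0.444 + 2.33]·(1260·0.3481²/2) = [696.1 + 2.33]·76.35 = 5.333e+04 Pa.
ΔP = 5.333e+04 Pa = 53.3 kPa.

ΔP ≈ 53.3 kPa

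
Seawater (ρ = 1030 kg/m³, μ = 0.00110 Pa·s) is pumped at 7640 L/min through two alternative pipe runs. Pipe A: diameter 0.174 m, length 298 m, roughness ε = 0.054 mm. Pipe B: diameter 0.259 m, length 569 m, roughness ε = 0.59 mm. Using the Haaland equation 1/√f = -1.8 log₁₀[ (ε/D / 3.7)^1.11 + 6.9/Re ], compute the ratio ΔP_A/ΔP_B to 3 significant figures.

ΔP_A/ΔP_B ≈ 2.46

Pipe A: V = Q/A = 0.1273/0.02378 = 5.355 m/s; Re = 8.725e+05; ε/D = 0.00031; Haaland → f = 0.01578; ΔP_A = f(L/D)(ρV²/2) = 3.991e+05 Pa.
Pipe B: V = Q/A = 0.1273/0.05269 = 2.417 m/s; Re = 5.861e+05; ε/D = 0.00228; Haaland → f = 0.02455; ΔP_B = f(L/D)(ρV²/2) = 1.623e+05 Pa.
ΔP_A/ΔP_B = 3.991e+05/1.623e+05 = 2.46.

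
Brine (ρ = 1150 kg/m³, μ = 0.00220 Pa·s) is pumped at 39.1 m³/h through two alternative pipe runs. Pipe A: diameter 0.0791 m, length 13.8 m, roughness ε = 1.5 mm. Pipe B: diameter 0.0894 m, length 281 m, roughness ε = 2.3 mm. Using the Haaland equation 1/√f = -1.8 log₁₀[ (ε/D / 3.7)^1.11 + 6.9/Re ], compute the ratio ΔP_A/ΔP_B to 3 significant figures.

ΔP_A/ΔP_B ≈ 0.0805

Pipe A: V = Q/A = 0.01086/0.004914 = 2.21 m/s; Re = 9.139e+04; ε/D = 0.019; Haaland → f = 0.04818; ΔP_A = f(L/D)(ρV²/2) = 2.361e+04 Pa.
Pipe B: V = Q/A = 0.01086/0.006277 = 1.73 m/s; Re = 8.086e+04; ε/D = 0.0257; Haaland → f = 0.05421; ΔP_B = f(L/D)(ρV²/2) = 2.933e+05 Pa.
ΔP_A/ΔP_B = 2.361e+04/2.933e+05 = 0.0805.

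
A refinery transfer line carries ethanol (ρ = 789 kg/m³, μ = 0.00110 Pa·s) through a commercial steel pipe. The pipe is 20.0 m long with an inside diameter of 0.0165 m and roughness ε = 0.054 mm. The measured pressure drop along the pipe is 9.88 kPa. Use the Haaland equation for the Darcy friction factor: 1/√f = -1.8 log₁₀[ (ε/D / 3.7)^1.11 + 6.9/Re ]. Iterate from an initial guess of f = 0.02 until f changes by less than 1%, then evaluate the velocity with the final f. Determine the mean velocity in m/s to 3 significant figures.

V ≈ 0.758 m/s

Rearranging Darcy-Weisbach: V = √(2·ΔP·D/(f·L·ρ)). With ε/D = 5.4e-05/0.0165 = 0.00327, iterate starting from f = 0.02:
  f = 0.02 → V = √(2·9880·0.0165/(0.02·20·789)) = 1.016 m/s; Re = ρVD/μ = 1.203e+04; f → 0.03411
  f = 0.03411 → V = 0.7783 m/s; Re = 9211; f → 0.03579
  f = 0.03579 → V = 0.7598 m/s; Re = 8992; f → 0.03596
Converged (Δf/f < 1%). With the final f = 0.03596: V = √(2·9880·0.0165/(0.03596·20·789)) = 0.758 m/s.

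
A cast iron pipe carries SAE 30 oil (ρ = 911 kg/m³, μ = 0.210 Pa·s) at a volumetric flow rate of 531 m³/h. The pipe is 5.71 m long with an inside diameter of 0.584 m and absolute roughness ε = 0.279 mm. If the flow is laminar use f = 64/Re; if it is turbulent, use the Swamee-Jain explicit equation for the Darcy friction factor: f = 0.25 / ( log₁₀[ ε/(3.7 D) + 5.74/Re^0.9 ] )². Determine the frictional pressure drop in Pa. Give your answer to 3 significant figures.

Q = 531 m³/h = 531/3600 = 0.1475 m³/s.
Cross-sectional area A = πD²/4 = π(0.584)²/4 = 0.2679 m²; mean velocity V = Q/A = 0.1475/0.2679 = 0.5507 m/s.
Reynolds number Re = ρVD/μ = 911 · 0.5507 · 0.584 / 0.21 = 1395.
Re < 2300 → laminar flow, so f = 64/Re = 64/1395 = 0.04588 (the turbulent correlation is not needed).
Darcy-Weisbach: ΔP = f(L/D)(ρV²/2) = 0.04588·(5.71/0.584)·(911·0.5507²/2) = 0.04588·9.777·138.1 = 61.95 Pa.

ΔP ≈ 62.0 Pa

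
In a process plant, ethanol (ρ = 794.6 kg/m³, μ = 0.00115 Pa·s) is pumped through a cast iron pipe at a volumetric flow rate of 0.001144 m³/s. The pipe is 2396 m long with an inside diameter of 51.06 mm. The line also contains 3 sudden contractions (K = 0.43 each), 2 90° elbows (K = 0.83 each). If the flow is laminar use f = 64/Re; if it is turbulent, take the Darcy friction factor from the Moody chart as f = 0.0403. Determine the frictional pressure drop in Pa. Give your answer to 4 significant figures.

Cross-sectional area A = πD²/4 = π(0.05106)²/4 = 0.002048 m²; mean velocity V = Q/A = 0.001144/0.002048 = 0.5587 m/s.
Reynolds number Re = ρVD/μ = 794.6 · 0.5587 · 0.05106 / 0.00115 = 1.971e+04.
Re > 4000 → turbulent; use the Moody-chart value f = 0.0403.
Total minor-loss coefficient ΣK = 3·0.43 + 2·0.83 = 2.95.
ΔP = [f·L/D + ΣK]·(ρV²/2) = [0.0403·2396/0.05106 + 2.95]·(794.6·0.5587²/2) = [1891 + 2.95]·124 = 2.349e+05 Pa.

ΔP ≈ 234900 Pa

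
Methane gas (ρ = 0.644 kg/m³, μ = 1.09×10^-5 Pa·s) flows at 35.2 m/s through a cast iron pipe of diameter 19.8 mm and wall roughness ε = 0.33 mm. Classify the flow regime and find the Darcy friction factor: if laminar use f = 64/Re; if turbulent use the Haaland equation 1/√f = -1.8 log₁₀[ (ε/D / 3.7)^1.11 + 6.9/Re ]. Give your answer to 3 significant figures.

f ≈ 0.0465

Re = ρVD/μ = 0.644·35.2·0.0198/1.09e-05 = 4.118e+04.
Re > 4000 → turbulent. ε/D = 0.00033/0.0198 = 0.0167; Haaland: 1/√f = -1.8 log₁₀[0.00249 + 0.000168] = 4.637, so f = 0.04651.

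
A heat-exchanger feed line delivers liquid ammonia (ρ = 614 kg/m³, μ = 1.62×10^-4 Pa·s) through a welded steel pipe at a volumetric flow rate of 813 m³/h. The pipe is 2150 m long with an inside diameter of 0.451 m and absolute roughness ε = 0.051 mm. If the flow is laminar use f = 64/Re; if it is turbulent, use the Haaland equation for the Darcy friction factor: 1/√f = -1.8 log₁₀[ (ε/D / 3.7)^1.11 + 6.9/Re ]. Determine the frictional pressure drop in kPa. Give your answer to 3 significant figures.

Q = 813 m³/h = 813/3600 = 0.2258 m³/s.
Cross-sectional area A = πD²/4 = π(0.451)²/4 = 0.1598 m²; mean velocity V = Q/A = 0.2258/0.1598 = 1.414 m/s.
Reynolds number Re = ρVD/μ = 614 · 1.414 · 0.451 / 0.000162 = 2.416e+06.
Re > 4000 → turbulent. Relative roughness ε/D = 5.1e-05/0.451 = 0.000113. Haaland: 1/√f = -1.8 log₁₀[(0.000113/3.7)^1.11 + 6.9/2.416e+06] = -1.8 log₁₀[9.74e-06 + 2.86e-06] = 8.82, so f = 0.01286.
Darcy-Weisbach: ΔP = f(L/D)(ρV²/2) = 0.01286·(2150/0.451)·(614·1.414²/2) = 0.01286·4767·613.5 = 3.76e+04 Pa.
ΔP = 3.76e+04 Pa = 37.6 kPa.

ΔP ≈ 37.6 kPa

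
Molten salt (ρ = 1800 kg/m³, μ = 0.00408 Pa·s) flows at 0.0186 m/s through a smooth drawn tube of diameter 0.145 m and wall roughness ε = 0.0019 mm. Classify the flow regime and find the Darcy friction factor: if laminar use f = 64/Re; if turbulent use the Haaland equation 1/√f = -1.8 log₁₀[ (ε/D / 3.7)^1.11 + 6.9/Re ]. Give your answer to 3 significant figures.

Re = ρVD/μ = 1800·0.0186·0.145/0.00408 = 1190.
Re < 2300 → laminar, so f = 64/Re = 0.05379 (roughness is irrelevant in laminar flow).

f ≈ 0.0538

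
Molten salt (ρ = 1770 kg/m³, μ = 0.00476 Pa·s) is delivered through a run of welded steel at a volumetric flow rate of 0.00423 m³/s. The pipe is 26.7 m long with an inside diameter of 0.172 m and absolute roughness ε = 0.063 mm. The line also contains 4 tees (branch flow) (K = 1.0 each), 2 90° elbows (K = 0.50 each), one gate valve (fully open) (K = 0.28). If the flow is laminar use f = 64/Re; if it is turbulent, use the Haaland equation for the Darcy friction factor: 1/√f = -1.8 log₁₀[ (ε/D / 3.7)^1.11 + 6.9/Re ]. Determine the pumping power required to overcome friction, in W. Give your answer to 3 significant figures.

P ≈ 1.23 W

Cross-sectional area A = πD²/4 = π(0.172)²/4 = 0.02324 m²; mean velocity V = Q/A = 0.00423/0.02324 = 0.1821 m/s.
Reynolds number Re = ρVD/μ = 1770 · 0.1821 · 0.172 / 0.00476 = 1.164e+04.
Re > 4000 → turbulent. Relative roughness ε/D = 6.3e-05/0.172 = 0.000366. Haaland: 1/√f = -1.8 log₁₀[(0.000366/3.7)^1.11 + 6.9/1.164e+04] = -1.8 log₁₀[3.59e-05 + 0.000593] = 5.763, so f = 0.03011.
Total minor-loss coefficient ΣK = 4·1 + 2·0.5 + 1·0.28 = 5.28.
ΔP = [f·L/D + ΣK]·(ρV²/2) = [0.03011·26.7/0.172 + 5.28]·(1770·0.1821²/2) = [4.674 + 5.28]·29.33 = 292 Pa.
Pumping power P = QΔP = 0.00423·292 = 1.235 W = 1.23 W.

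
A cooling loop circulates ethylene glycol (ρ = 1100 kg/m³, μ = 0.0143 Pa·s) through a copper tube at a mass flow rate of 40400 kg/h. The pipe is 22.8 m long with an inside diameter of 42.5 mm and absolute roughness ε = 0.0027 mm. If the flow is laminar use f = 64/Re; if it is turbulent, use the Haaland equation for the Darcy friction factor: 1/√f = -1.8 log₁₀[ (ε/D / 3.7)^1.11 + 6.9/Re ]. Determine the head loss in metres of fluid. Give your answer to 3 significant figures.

h_f ≈ 35.1 m

ṁ = 40400 kg/h = 40400/3600 = 11.22 kg/s.
A = πD²/4 = π(0.0425)²/4 = 0.001419 m²; mean velocity V = ṁ/(ρA) = 11.22/(1100 · 0.001419) = 7.191 m/s.
Reynolds number Re = ρVD/μ = 1100 · 7.191 · 0.0425 / 0.0143 = 2.351e+04.
Re > 4000 → turbulent. Relative roughness ε/D = 2.7e-06/0.0425 = 6.35e-05. Haaland: 1/√f = -1.8 log₁₀[(6.35e-05/3.7)^1.11 + 6.9/2.351e+04] = -1.8 log₁₀[5.14e-06 + 0.000293] = 6.345, so f = 0.02484.
Darcy-Weisbach: ΔP = f(L/D)(ρV²/2) = 0.02484·(22.8/0.0425)·(1100·7.191²/2) = 0.02484·536.5·2.844e+04 = 3.791e+05 Pa.
Head loss h_f = ΔP/(ρg) = 3.791e+05/(1100·9.81) = 35.1 m.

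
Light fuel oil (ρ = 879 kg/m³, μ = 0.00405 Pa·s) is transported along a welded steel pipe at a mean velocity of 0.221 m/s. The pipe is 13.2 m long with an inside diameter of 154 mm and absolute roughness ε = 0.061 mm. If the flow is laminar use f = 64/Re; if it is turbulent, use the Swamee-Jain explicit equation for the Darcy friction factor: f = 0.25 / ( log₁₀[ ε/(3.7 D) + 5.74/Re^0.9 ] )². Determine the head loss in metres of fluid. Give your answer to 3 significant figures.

Reynolds number Re = ρVD/μ = 879 · 0.221 · 0.154 / 0.00405 = 7387.
Re > 4000 → turbulent. Relative roughness ε/D = 6.1e-05/0.154 = 0.000396. Swamee-Jain: f = 0.25/(log₁₀[0.000396/3.7 + 5.74/7387^0.9])² = 0.25/(log₁₀[0.000107 + 0.00189])² = 0.25/(-2.699)² = 0.03432.
Darcy-Weisbach: ΔP = f(L/D)(ρV²/2) = 0.03432·(13.2/0.154)·(879·0.221²/2) = 0.03432·85.71·21.47 = 63.15 Pa.
Head loss h_f = ΔP/(ρg) = 63.15/(879·9.81) = 0.00732 m.

h_f ≈ 0.00732 m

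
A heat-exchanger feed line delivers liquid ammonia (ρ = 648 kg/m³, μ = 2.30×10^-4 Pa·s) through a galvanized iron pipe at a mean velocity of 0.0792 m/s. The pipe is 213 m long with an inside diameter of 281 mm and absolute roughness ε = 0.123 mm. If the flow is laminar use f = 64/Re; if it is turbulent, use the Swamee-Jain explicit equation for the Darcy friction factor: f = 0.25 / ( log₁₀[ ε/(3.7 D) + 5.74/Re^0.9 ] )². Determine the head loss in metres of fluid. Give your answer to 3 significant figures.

Reynolds number Re = ρVD/μ = 648 · 0.0792 · 0.281 / 0.00023 = 6.27e+04.
Re > 4000 → turbulent. Relative roughness ε/D = 0.000123/0.281 = 0.000438. Swamee-Jain: f = 0.25/(log₁₀[0.000438/3.7 + 5.74/6.27e+04^0.9])² = 0.25/(log₁₀[0.000118 + 0.000276])² = 0.25/(-3.404)² = 0.02158.
Darcy-Weisbach: ΔP = f(L/D)(ρV²/2) = 0.02158·(213/0.281)·(648·0.0792²/2) = 0.02158·758·2.032 = 33.24 Pa.
Head loss h_f = ΔP/(ρg) = 33.24/(648·9.81) = 0.00523 m.

h_f ≈ 0.00523 m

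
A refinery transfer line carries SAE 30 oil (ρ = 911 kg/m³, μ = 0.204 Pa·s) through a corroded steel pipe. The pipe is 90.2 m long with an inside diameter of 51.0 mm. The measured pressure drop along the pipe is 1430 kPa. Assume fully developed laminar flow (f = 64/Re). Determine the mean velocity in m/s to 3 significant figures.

V ≈ 6.32 m/s

For laminar flow, f = 64/Re with Re = ρVD/μ, so Darcy-Weisbach reduces to ΔP = 32μLV/D². Solving for V: V = ΔP·D²/(32μL) = 1.43e+06·(0.051)²/(32·0.204·90.2) = 6.317 m/s.
Check: Re = ρVD/μ = 911·6.317·0.051/0.204 = 1439 < 2300, so the laminar assumption holds.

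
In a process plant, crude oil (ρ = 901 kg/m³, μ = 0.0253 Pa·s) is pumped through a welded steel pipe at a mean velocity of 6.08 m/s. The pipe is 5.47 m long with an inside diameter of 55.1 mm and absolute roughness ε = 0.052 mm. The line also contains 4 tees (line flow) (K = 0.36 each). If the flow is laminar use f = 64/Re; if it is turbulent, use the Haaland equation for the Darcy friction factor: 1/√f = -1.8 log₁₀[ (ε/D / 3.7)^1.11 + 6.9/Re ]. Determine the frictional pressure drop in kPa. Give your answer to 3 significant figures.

Reynolds number Re = ρVD/μ = 901 · 6.08 · 0.0551 / 0.0253 = 1.193e+04.
Re > 4000 → turbulent. Relative roughness ε/D = 5.2e-05/0.0551 = 0.000944. Haaland: 1/√f = -1.8 log₁₀[(0.000944/3.7)^1.11 + 6.9/1.193e+04] = -1.8 log₁₀[0.000103 + 0.000578] = 5.7, so f = 0.03078.
Total minor-loss coefficient ΣK = 4·0.36 = 1.44.
ΔP = [f·L/D + ΣK]·(ρV²/2) = [0.03078·5.47/0.0551 + 1.44]·(901·6.08²/2) = [3.055 + 1.44]·1.665e+04 = 7.486e+04 Pa.
ΔP = 7.486e+04 Pa = 74.9 kPa.

ΔP ≈ 74.9 kPa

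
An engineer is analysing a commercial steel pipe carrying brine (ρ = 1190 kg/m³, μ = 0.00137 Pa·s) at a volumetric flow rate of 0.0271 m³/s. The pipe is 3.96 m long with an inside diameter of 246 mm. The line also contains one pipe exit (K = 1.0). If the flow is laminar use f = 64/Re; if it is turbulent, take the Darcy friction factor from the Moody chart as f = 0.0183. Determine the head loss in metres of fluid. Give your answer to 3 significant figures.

h_f ≈ 0.0215 m

Cross-sectional area A = πD²/4 = π(0.246)²/4 = 0.04753 m²; mean velocity V = Q/A = 0.0271/0.04753 = 0.5702 m/s.
Reynolds number Re = ρVD/μ = 1190 · 0.5702 · 0.246 / 0.00137 = 1.218e+05.
Re > 4000 → turbulent; use the Moody-chart value f = 0.0183.
Total minor-loss coefficient ΣK = 1·1 = 1.
ΔP = [f·L/D + ΣK]·(ρV²/2) = [0.0183·3.96/0.246 + 1]·(1190·0.5702²/2) = [0.2946 + 1]·193.4 = 250.4 Pa.
Head loss h_f = ΔP/(ρg) = 250.4/(1190·9.81) = 0.0215 m.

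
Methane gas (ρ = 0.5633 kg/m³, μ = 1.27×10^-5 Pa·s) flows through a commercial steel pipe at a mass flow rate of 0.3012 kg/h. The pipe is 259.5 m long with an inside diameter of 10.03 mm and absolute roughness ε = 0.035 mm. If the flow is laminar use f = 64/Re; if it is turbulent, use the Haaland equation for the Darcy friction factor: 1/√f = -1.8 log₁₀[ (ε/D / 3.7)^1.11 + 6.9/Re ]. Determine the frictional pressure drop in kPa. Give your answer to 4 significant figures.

ΔP ≈ 1.971 kPa

ṁ = 0.3012 kg/h = 0.3012/3600 = 8.367e-05 kg/s.
A = πD²/4 = π(0.01003)²/4 = 7.901e-05 m²; mean velocity V = ṁ/(ρA) = 8.367e-05/(0.5633 · 7.901e-05) = 1.88 m/s.
Reynolds number Re = ρVD/μ = 0.5633 · 1.88 · 0.01003 / 1.27e-05 = 836.3.
Re < 2300 → laminar flow, so f = 64/Re = 64/836.3 = 0.07653 (the turbulent correlation is not needed).
Darcy-Weisbach: ΔP = f(L/D)(ρV²/2) = 0.07653·(259.5/0.01003)·(0.5633·1.88²/2) = 0.07653·2.587e+04·0.9953 = 1971 Pa.
ΔP = 1971 Pa = 1.971 kPa.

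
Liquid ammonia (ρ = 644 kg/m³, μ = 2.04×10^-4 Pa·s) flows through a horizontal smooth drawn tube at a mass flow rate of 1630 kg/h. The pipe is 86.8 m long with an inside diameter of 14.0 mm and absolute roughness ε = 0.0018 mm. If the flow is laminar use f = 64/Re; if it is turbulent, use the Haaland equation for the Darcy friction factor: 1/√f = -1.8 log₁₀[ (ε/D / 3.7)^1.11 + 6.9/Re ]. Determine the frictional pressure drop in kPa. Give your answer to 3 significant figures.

ΔP ≈ 682 kPa

ṁ = 1630 kg/h = 1630/3600 = 0.4528 kg/s.
A = πD²/4 = π(0.014)²/4 = 0.0001539 m²; mean velocity V = ṁ/(ρA) = 0.4528/(644 · 0.0001539) = 4.567 m/s.
Reynolds number Re = ρVD/μ = 644 · 4.567 · 0.014 / 0.000204 = 2.019e+05.
Re > 4000 → turbulent. Relative roughness ε/D = 1.8e-06/0.014 = 0.000129. Haaland: 1/√f = -1.8 log₁₀[(0.000129/3.7)^1.11 + 6.9/2.019e+05] = -1.8 log₁₀[1.12e-05 + 3.42e-05] = 7.817, so f = 0.01636.
Darcy-Weisbach: ΔP = f(L/D)(ρV²/2) = 0.01636·(86.8/0.014)·(644·4.567²/2) = 0.01636·6200·6717 = 6.815e+05 Pa.
ΔP = 6.815e+05 Pa = 682 kPa.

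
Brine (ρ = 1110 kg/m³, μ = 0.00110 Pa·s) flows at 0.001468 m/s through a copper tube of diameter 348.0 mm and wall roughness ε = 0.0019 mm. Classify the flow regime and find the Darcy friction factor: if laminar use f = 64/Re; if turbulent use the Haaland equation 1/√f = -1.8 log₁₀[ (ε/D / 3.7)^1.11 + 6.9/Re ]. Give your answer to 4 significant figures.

f ≈ 0.1241

Re = ρVD/μ = 1110·0.001468·0.348/0.0011 = 515.5.
Re < 2300 → laminar, so f = 64/Re = 0.1241 (roughness is irrelevant in laminar flow).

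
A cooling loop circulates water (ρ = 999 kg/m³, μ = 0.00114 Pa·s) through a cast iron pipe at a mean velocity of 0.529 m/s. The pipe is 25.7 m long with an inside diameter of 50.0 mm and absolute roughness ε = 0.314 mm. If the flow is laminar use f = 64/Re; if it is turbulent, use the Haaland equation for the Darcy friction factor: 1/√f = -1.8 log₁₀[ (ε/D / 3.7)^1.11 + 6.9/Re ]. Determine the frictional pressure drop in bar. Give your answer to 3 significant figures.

Reynolds number Re = ρVD/μ = 999 · 0.529 · 0.05 / 0.00114 = 2.318e+04.
Re > 4000 → turbulent. Relative roughness ε/D = 0.000314/0.05 = 0.00628. Haaland: 1/√f = -1.8 log₁₀[(0.00628/3.7)^1.11 + 6.9/2.318e+04] = -1.8 log₁₀[0.000841 + 0.000298] = 5.298, so f = 0.03562.
Darcy-Weisbach: ΔP = f(L/D)(ρV²/2) = 0.03562·(25.7/0.05)·(999·0.529²/2) = 0.03562·514·139.8 = 2560 Pa.
ΔP = 2560 Pa = 0.0256 bar.

ΔP ≈ 0.0256 bar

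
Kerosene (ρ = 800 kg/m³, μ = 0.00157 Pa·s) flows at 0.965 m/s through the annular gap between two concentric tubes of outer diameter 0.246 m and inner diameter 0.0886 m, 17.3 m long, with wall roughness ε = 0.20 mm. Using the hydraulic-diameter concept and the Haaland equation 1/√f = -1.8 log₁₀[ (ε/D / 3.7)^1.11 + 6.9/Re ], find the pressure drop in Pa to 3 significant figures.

Hydraulic diameter D_h = 4A/P = D_o - D_i = 0.246 - 0.0886 = 0.1574 m.
Re = ρVD_h/μ = 800·0.965·0.1574/0.00157 = 7.74e+04.
ε/D_h = 0.0002/0.1574 = 0.00127; Haaland gives 1/√f = -1.8 log₁₀[0.000143+8.92e-05] = 6.542, so f = 0.02336.
ΔP = f(L/D_h)(ρV²/2) = 0.02336·17.3/0.1574·372.5 = 956.5 Pa.

ΔP ≈ 957 Pa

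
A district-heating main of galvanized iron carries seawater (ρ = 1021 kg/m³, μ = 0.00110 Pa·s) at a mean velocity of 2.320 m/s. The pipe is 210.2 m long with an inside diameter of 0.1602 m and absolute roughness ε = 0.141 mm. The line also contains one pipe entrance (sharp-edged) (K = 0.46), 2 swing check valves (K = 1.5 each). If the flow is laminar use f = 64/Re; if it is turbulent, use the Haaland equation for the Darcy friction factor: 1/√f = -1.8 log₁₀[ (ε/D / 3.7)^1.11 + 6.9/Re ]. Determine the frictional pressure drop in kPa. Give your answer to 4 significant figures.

ΔP ≈ 81.21 kPa

Reynolds number Re = ρVD/μ = 1021 · 2.32 · 0.1602 / 0.0011 = 3.45e+05.
Re > 4000 → turbulent. Relative roughness ε/D = 0.000141/0.1602 = 0.00088. Haaland: 1/√f = -1.8 log₁₀[(0.00088/3.7)^1.11 + 6.9/3.45e+05] = -1.8 log₁₀[9.5e-05 + 2e-05] = 7.091, so f = 0.01989.
Total minor-loss coefficient ΣK = 1·0.46 + 2·1.5 = 3.46.
ΔP = [f·L/D + ΣK]·(ρV²/2) = [0.01989·210.2/0.1602 + 3.46]·(1021·2.32²/2) = [26.1 + 3.46]·2748 = 8.121e+04 Pa.
ΔP = 8.121e+04 Pa = 81.21 kPa.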